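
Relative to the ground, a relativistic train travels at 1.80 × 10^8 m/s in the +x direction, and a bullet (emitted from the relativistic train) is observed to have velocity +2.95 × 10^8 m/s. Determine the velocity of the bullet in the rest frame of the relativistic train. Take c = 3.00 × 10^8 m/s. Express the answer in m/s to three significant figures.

v = 0.600c, u = 0.983c.
Invert the composition law: u' = (u − v)/(1 − uv/c²).
u' = (0.983 − 0.600) / (1 − (0.983)(0.600)) = 0.3833/0.4100 = 0.9350.
u' = 0.9350 × 3.00 × 10^8 m/s.

+2.80 × 10^8 m/s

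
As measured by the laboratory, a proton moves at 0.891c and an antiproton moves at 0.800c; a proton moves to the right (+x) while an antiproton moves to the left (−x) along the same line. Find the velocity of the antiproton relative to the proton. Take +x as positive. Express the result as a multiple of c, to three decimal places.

-0.987c

β_A = 0.891, β_B = -0.800.
Transform to A's frame with the inverse velocity-addition law: u' = (u − v)/(1 − uv/c²), taking u = β_B and v = β_A.
u' = (-0.800 − 0.891) / (1 − (0.891)(-0.800)) = -1.6910/1.7128 = -0.9873.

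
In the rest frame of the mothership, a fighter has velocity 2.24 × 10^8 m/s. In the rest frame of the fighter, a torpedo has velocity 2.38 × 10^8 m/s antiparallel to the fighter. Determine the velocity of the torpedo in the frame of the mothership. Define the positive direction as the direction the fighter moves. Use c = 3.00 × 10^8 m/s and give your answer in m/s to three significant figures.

-3.43 × 10^7 m/s

In units of c (dividing by 3.00 × 10^8 m/s): v = 0.747, u' = -0.793.
u = (u' + v)/(1 + u'v/c²):
u = (-0.793 + 0.747) / (1 + (-0.793)·0.747) = -0.0467/0.4076 = -0.1145
(Galilean addition would give -0.047c.)
Converting back: u = -0.1145 × 3.00 × 10^8 m/s.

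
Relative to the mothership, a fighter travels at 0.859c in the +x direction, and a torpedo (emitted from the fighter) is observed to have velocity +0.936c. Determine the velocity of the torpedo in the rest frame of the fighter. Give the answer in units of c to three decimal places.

Invert the composition law: u' = (u − v)/(1 − uv/c²).
u' = (0.936 − 0.859) / (1 − (0.936)(0.859)) = 0.0770/0.1960 = 0.3929.

+0.393c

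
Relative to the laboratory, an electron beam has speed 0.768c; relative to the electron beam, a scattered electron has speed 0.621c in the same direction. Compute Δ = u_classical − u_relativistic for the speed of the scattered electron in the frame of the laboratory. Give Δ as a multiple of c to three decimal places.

Δ = 0.449c

Galilean: u_cl = 0.621 + 0.768 = 1.3890.
Relativistic: u_rel = (0.621 + 0.768) / (1 + 0.621·0.768) = 1.3890/1.4769 = 0.9405.
Δ = 1.3890 − 0.9405 = 0.4485.
(The classical prediction exceeds c; the relativistic result does not.)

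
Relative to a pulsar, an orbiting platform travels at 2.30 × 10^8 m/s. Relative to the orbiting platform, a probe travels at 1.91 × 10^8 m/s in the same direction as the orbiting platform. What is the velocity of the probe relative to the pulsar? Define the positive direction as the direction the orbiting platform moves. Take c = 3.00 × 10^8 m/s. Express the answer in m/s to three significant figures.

2.83 × 10^8 m/s

In units of c (dividing by 3.00 × 10^8 m/s): v = 0.767, u' = 0.637.
u = (u' + v)/(1 + u'v/c²):
u = (0.637 + 0.767) / (1 + 0.637·0.767) = 1.4033/1.4881 = 0.9430
Converting back: u = 0.9430 × 3.00 × 10^8 m/s.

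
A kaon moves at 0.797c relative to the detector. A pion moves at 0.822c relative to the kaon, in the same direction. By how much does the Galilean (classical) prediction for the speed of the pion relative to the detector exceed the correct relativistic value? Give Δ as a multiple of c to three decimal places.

Galilean: u_cl = 0.822 + 0.797 = 1.6190.
Relativistic: u_rel = (0.822 + 0.797) / (1 + 0.822·0.797) = 1.6190/1.6551 = 0.9782.
Δ = 1.6190 − 0.9782 = 0.6408.
(The classical prediction exceeds c; the relativistic result does not.)

Δ = 0.641c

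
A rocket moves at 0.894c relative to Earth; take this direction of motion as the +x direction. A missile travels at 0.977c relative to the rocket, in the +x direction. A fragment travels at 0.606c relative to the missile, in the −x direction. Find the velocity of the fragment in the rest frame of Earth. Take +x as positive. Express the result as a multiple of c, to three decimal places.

+0.995c

Apply u = (u' + v)/(1 + u'v/c²) successively, working outward toward Earth.
Start: velocity of the rocket relative to Earth = 0.8940c.
Compose with the missile (u' = 0.977 in the rocket frame): u_1 = (0.977 + 0.894) / (1 + 0.977·0.894) = 1.8710/1.8734 = 0.9987.
Compose with the fragment (u' = -0.606 in the missile frame): u_2 = (-0.606 + 0.999) / (1 + (-0.606)·0.999) = 0.3927/0.3948 = 0.9947.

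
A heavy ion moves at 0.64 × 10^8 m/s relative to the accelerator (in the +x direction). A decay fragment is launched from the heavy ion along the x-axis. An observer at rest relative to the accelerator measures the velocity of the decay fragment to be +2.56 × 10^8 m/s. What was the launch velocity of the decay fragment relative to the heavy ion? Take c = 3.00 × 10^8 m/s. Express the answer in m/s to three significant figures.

v = 0.213c, u = 0.853c.
Invert the composition law: u' = (u − v)/(1 − uv/c²).
u' = (0.853 − 0.213) / (1 − (0.853)(0.213)) = 0.6400/0.8180 = 0.7824.
u' = 0.7824 × 3.00 × 10^8 m/s.

+2.35 × 10^8 m/s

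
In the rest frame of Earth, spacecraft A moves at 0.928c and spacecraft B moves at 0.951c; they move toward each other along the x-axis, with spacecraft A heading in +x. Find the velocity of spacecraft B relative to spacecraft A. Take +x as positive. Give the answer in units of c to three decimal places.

β_A = 0.928, β_B = -0.951.
Transform to A's frame with the inverse velocity-addition law: u' = (u − v)/(1 − uv/c²), taking u = β_B and v = β_A.
u' = (-0.951 − 0.928) / (1 − (0.928)(-0.951)) = -1.8790/1.8825 = -0.9981.

-0.998c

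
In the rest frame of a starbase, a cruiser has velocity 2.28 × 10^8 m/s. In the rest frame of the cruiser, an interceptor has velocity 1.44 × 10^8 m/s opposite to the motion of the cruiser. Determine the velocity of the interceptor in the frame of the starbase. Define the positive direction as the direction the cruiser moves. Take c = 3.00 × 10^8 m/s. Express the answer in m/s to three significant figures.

+1.32 × 10^8 m/s

In units of c (dividing by 3.00 × 10^8 m/s): v = 0.760, u' = -0.480.
u = (u' + v)/(1 + u'v/c²):
u = (-0.480 + 0.760) / (1 + (-0.480)·0.760) = 0.2800/0.6352 = 0.4408
(Galilean addition would give +0.280c.)
Converting back: u = 0.4408 × 3.00 × 10^8 m/s.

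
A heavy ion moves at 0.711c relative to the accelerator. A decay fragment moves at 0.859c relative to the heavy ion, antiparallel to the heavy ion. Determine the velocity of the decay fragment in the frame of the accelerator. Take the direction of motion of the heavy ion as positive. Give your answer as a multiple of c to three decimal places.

-0.380c

With v = 0.711 and u' = -0.859 (in units of c),
u = (u' + v)/(1 + u'v/c²):
u = (-0.859 + 0.711) / (1 + (-0.859)·0.711) = -0.1480/0.3893 = -0.3802
(Galilean addition would give -0.148c.)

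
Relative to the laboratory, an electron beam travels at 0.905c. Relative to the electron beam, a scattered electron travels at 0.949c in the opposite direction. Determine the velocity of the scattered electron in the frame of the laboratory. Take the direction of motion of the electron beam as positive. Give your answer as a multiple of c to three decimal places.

-0.312c

With v = 0.905 and u' = -0.949 (in units of c),
u = (u' + v)/(1 + u'v/c²):
u = (-0.949 + 0.905) / (1 + (-0.949)·0.905) = -0.0440/0.1412 = -0.3117
(Galilean addition would give -0.044c.)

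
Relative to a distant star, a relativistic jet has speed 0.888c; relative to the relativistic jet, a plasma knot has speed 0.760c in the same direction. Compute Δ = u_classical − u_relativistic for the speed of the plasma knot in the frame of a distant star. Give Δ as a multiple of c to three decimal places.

Galilean: u_cl = 0.760 + 0.888 = 1.6480.
Relativistic: u_rel = (0.760 + 0.888) / (1 + 0.760·0.888) = 1.6480/1.6749 = 0.9840.
Δ = 1.6480 − 0.9840 = 0.6640.
(The classical prediction exceeds c; the relativistic result does not.)

Δ = 0.664c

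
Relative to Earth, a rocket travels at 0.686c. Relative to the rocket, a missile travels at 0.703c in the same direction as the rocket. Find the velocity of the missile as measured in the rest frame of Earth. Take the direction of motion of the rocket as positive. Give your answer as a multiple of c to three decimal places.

0.937c

With v = 0.686 and u' = 0.703 (in units of c),
u = (u' + v)/(1 + u'v/c²):
u = (0.703 + 0.686) / (1 + 0.703·0.686) = 1.3890/1.4823 = 0.9371
(Galilean addition would give +1.389c, exceeding c.)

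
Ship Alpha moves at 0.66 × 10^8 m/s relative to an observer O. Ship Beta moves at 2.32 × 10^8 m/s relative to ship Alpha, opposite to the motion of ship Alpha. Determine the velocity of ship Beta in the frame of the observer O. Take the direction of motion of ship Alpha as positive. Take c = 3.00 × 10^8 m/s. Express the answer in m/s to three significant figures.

In units of c (dividing by 3.00 × 10^8 m/s): v = 0.220, u' = -0.773.
u = (u' + v)/(1 + u'v/c²):
u = (-0.773 + 0.220) / (1 + (-0.773)·0.220) = -0.5533/0.8299 = -0.6668
Converting back: u = -0.6668 × 3.00 × 10^8 m/s.

-2.00 × 10^8 m/s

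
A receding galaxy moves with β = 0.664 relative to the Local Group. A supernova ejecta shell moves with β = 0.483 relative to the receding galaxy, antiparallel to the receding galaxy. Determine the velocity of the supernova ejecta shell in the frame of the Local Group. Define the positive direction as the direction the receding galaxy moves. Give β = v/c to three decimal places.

With v = 0.664 and u' = -0.483 (in units of c),
u = (u' + v)/(1 + u'v/c²):
u = (-0.483 + 0.664) / (1 + (-0.483)·0.664) = 0.1810/0.6793 = 0.2665

β = +0.266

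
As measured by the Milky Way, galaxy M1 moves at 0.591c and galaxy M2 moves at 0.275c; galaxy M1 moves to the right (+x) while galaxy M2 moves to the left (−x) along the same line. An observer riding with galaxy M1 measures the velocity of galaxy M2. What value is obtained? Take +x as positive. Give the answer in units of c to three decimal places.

-0.745c

β_A = 0.591, β_B = -0.275.
Transform to A's frame with the inverse velocity-addition law: u' = (u − v)/(1 − uv/c²), taking u = β_B and v = β_A.
u' = (-0.275 − 0.591) / (1 − (0.591)(-0.275)) = -0.8660/1.1625 = -0.7449.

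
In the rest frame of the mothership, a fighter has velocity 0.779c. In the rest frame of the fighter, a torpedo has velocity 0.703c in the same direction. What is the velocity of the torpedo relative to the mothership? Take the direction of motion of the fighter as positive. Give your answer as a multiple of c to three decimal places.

With v = 0.779 and u' = 0.703 (in units of c),
u = (u' + v)/(1 + u'v/c²):
u = (0.703 + 0.779) / (1 + 0.703·0.779) = 1.4820/1.5476 = 0.9576
(Galilean addition would give +1.482c, exceeding c.)

0.958c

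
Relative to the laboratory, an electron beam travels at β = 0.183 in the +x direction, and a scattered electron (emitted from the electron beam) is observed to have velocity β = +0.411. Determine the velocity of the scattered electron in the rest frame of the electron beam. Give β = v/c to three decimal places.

β = +0.247

Invert the composition law: u' = (u − v)/(1 − uv/c²).
u' = (0.411 − 0.183) / (1 − (0.411)(0.183)) = 0.2280/0.9248 = 0.2465.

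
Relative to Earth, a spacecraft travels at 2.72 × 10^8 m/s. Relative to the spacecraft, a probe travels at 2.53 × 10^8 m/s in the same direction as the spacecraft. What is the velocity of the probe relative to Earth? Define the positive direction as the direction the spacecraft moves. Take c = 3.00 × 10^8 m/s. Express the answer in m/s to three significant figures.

In units of c (dividing by 3.00 × 10^8 m/s): v = 0.907, u' = 0.843.
u = (u' + v)/(1 + u'v/c²):
u = (0.843 + 0.907) / (1 + 0.843·0.907) = 1.7500/1.7646 = 0.9917
(Galilean addition would give +1.750c, exceeding c.)
Converting back: u = 0.9917 × 3.00 × 10^8 m/s.

2.98 × 10^8 m/s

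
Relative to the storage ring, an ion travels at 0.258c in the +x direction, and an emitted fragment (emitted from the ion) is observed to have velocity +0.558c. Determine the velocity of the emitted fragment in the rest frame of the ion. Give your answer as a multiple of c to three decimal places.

+0.350c

Invert the composition law: u' = (u − v)/(1 − uv/c²).
u' = (0.558 − 0.258) / (1 − (0.558)(0.258)) = 0.3000/0.8560 = 0.3505.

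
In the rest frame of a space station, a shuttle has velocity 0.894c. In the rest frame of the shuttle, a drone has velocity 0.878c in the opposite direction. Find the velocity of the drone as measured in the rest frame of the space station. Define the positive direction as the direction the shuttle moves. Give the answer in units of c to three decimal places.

With v = 0.894 and u' = -0.878 (in units of c),
u = (u' + v)/(1 + u'v/c²):
u = (-0.878 + 0.894) / (1 + (-0.878)·0.894) = 0.0160/0.2151 = 0.0744

+0.074c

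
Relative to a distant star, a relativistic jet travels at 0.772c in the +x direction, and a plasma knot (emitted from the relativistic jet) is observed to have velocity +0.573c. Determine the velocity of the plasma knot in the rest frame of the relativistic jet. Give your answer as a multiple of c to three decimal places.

-0.357c

Invert the composition law: u' = (u − v)/(1 − uv/c²).
u' = (0.573 − 0.772) / (1 − (0.573)(0.772)) = -0.1990/0.5576 = -0.3569.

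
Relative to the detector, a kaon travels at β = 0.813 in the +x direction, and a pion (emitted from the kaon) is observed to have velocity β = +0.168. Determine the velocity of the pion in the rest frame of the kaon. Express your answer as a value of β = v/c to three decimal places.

β = -0.747

Invert the composition law: u' = (u − v)/(1 − uv/c²).
u' = (0.168 − 0.813) / (1 − (0.168)(0.813)) = -0.6450/0.8634 = -0.7470.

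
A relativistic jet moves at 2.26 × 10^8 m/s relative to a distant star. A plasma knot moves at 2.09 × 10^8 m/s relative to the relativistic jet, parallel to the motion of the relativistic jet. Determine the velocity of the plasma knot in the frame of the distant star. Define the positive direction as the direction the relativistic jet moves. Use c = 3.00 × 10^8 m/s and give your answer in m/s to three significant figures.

In units of c (dividing by 3.00 × 10^8 m/s): v = 0.753, u' = 0.697.
u = (u' + v)/(1 + u'v/c²):
u = (0.697 + 0.753) / (1 + 0.697·0.753) = 1.4500/1.5248 = 0.9509
Converting back: u = 0.9509 × 3.00 × 10^8 m/s.

2.85 × 10^8 m/s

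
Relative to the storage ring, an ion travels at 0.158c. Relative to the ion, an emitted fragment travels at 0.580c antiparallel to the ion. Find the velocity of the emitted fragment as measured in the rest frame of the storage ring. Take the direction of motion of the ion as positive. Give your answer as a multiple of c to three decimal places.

-0.465c

With v = 0.158 and u' = -0.580 (in units of c),
u = (u' + v)/(1 + u'v/c²):
u = (-0.580 + 0.158) / (1 + (-0.580)·0.158) = -0.4220/0.9084 = -0.4646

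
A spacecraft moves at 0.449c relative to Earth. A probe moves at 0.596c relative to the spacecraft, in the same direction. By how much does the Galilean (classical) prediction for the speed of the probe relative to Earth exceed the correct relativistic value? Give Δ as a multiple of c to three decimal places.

Galilean: u_cl = 0.596 + 0.449 = 1.0450.
Relativistic: u_rel = (0.596 + 0.449) / (1 + 0.596·0.449) = 1.0450/1.2676 = 0.8244.
Δ = 1.0450 − 0.8244 = 0.2206.
(The classical prediction exceeds c; the relativistic result does not.)

Δ = 0.221c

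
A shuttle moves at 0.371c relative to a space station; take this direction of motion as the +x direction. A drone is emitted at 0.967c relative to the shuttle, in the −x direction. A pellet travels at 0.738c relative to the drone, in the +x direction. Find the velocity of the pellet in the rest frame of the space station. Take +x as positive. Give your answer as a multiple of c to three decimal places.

-0.610c

Apply u = (u' + v)/(1 + u'v/c²) successively, working outward toward the space station.
Start: velocity of the shuttle relative to the space station = 0.3710c.
Compose with the drone (u' = -0.967 in the shuttle frame): u_1 = (-0.967 + 0.371) / (1 + (-0.967)·0.371) = -0.5960/0.6412 = -0.9294.
Compose with the pellet (u' = 0.738 in the drone frame): u_2 = (0.738 + (-0.929)) / (1 + 0.738·(-0.929)) = -0.1914/0.3141 = -0.6096.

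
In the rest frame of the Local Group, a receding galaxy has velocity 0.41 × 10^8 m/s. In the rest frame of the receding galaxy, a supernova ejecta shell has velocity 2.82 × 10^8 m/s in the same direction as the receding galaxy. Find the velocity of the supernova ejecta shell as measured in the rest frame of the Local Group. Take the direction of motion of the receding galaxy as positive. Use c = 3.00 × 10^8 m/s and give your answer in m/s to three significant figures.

2.86 × 10^8 m/s

In units of c (dividing by 3.00 × 10^8 m/s): v = 0.137, u' = 0.940.
u = (u' + v)/(1 + u'v/c²):
u = (0.940 + 0.137) / (1 + 0.940·0.137) = 1.0767/1.1285 = 0.9541
Converting back: u = 0.9541 × 3.00 × 10^8 m/s.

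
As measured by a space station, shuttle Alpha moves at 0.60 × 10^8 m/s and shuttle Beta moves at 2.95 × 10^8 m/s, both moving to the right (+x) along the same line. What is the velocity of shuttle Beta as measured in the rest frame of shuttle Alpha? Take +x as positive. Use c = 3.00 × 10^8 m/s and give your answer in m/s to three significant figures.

+2.93 × 10^8 m/s

β_A = 0.200, β_B = 0.983 (dividing each by c = 3.00 × 10^8 m/s).
Transform to A's frame with the inverse velocity-addition law: u' = (u − v)/(1 − uv/c²), taking u = β_B and v = β_A.
u' = (0.983 − 0.200) / (1 − (0.200)(0.983)) = 0.7833/0.8033 = 0.9751.
u' = 0.9751 × 3.00 × 10^8 m/s.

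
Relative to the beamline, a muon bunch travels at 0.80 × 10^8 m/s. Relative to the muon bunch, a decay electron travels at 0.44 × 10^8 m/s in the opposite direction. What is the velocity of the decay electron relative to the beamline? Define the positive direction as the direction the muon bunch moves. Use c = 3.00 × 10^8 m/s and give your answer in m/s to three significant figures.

+3.75 × 10^7 m/s

In units of c (dividing by 3.00 × 10^8 m/s): v = 0.267, u' = -0.147.
u = (u' + v)/(1 + u'v/c²):
u = (-0.147 + 0.267) / (1 + (-0.147)·0.267) = 0.1200/0.9609 = 0.1249
Converting back: u = 0.1249 × 3.00 × 10^8 m/s.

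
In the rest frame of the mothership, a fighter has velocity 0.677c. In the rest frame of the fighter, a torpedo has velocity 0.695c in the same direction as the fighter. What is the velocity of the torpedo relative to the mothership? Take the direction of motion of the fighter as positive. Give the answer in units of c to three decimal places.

0.933c

With v = 0.677 and u' = 0.695 (in units of c),
u = (u' + v)/(1 + u'v/c²):
u = (0.695 + 0.677) / (1 + 0.695·0.677) = 1.3720/1.4705 = 0.9330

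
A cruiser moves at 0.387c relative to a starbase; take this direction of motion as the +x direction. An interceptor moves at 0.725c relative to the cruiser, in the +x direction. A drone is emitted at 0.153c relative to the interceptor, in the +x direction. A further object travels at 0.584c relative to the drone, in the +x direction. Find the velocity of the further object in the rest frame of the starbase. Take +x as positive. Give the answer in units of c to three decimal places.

0.973c

Apply u = (u' + v)/(1 + u'v/c²) successively, working outward toward the starbase.
Start: velocity of the cruiser relative to the starbase = 0.3870c.
Compose with the interceptor (u' = 0.725 in the cruiser frame): u_1 = (0.725 + 0.387) / (1 + 0.725·0.387) = 1.1120/1.2806 = 0.8684.
Compose with the drone (u' = 0.153 in the interceptor frame): u_2 = (0.153 + 0.868) / (1 + 0.153·0.868) = 1.0214/1.1329 = 0.9016.
Compose with the further object (u' = 0.584 in the drone frame): u_3 = (0.584 + 0.902) / (1 + 0.584·0.902) = 1.4856/1.5265 = 0.9732.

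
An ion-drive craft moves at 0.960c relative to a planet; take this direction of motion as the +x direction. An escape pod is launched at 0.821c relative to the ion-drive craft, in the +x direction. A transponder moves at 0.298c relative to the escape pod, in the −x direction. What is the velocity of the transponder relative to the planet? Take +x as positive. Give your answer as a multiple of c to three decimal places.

+0.993c

Apply u = (u' + v)/(1 + u'v/c²) successively, working outward toward the planet.
Start: velocity of the ion-drive craft relative to the planet = 0.9600c.
Compose with the escape pod (u' = 0.821 in the ion-drive craft frame): u_1 = (0.821 + 0.960) / (1 + 0.821·0.960) = 1.7810/1.7882 = 0.9960.
Compose with the transponder (u' = -0.298 in the escape pod frame): u_2 = (-0.298 + 0.996) / (1 + (-0.298)·0.996) = 0.6980/0.7032 = 0.9926.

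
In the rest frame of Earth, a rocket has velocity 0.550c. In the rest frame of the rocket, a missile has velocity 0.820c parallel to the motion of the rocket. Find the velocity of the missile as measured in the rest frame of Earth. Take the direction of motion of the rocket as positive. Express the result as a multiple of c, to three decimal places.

With v = 0.550 and u' = 0.820 (in units of c),
u = (u' + v)/(1 + u'v/c²):
u = (0.820 + 0.550) / (1 + 0.820·0.550) = 1.3700/1.4510 = 0.9442

0.944c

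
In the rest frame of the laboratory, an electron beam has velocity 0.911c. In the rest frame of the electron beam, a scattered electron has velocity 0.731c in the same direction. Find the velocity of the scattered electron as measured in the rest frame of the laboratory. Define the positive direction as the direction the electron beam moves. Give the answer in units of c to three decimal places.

0.986c

With v = 0.911 and u' = 0.731 (in units of c),
u = (u' + v)/(1 + u'v/c²):
u = (0.731 + 0.911) / (1 + 0.731·0.911) = 1.6420/1.6659 = 0.9856
(Galilean addition would give +1.642c, exceeding c.)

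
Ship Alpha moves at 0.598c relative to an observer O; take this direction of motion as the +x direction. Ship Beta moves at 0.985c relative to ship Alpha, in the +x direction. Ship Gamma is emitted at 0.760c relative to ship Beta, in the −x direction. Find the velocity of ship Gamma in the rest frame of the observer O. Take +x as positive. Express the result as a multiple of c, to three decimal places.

+0.973c

Apply u = (u' + v)/(1 + u'v/c²) successively, working outward toward the observer O.
Start: velocity of ship Alpha relative to the observer O = 0.5980c.
Compose with ship Beta (u' = 0.985 in ship Alpha frame): u_1 = (0.985 + 0.598) / (1 + 0.985·0.598) = 1.5830/1.5890 = 0.9962.
Compose with ship Gamma (u' = -0.760 in ship Beta frame): u_2 = (-0.760 + 0.996) / (1 + (-0.760)·0.996) = 0.2362/0.2429 = 0.9725.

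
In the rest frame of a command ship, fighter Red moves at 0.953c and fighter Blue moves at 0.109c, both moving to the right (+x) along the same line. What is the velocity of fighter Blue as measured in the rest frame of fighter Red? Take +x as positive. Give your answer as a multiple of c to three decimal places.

-0.942c

β_A = 0.953, β_B = 0.109.
Transform to A's frame with the inverse velocity-addition law: u' = (u − v)/(1 − uv/c²), taking u = β_B and v = β_A.
u' = (0.109 − 0.953) / (1 − (0.953)(0.109)) = -0.8440/0.8961 = -0.9418.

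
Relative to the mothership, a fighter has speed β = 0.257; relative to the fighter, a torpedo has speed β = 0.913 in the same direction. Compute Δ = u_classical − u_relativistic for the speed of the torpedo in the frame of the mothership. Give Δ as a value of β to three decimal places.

Δ = 0.222

Galilean: u_cl = 0.913 + 0.257 = 1.1700.
Relativistic: u_rel = (0.913 + 0.257) / (1 + 0.913·0.257) = 1.1700/1.2346 = 0.9476.
Δ = 1.1700 − 0.9476 = 0.2224.
(The classical prediction exceeds c; the relativistic result does not.)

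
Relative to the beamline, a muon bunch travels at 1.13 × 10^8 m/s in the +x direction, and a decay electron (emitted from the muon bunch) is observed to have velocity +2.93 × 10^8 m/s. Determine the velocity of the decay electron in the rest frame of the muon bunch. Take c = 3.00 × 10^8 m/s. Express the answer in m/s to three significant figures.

+2.85 × 10^8 m/s

v = 0.377c, u = 0.977c.
Invert the composition law: u' = (u − v)/(1 − uv/c²).
u' = (0.977 − 0.377) / (1 − (0.977)(0.377)) = 0.6000/0.6321 = 0.9492.
u' = 0.9492 × 3.00 × 10^8 m/s.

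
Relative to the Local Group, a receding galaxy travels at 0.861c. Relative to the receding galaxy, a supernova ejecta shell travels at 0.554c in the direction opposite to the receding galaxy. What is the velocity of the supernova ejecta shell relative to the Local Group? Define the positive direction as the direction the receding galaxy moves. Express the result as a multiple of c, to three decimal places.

+0.587c

With v = 0.861 and u' = -0.554 (in units of c),
u = (u' + v)/(1 + u'v/c²):
u = (-0.554 + 0.861) / (1 + (-0.554)·0.861) = 0.3070/0.5230 = 0.5870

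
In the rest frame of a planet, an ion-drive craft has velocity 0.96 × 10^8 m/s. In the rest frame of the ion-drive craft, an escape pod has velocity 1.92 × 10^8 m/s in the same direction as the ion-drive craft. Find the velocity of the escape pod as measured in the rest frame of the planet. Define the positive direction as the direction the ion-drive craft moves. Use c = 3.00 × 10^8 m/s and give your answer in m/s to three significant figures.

In units of c (dividing by 3.00 × 10^8 m/s): v = 0.320, u' = 0.640.
u = (u' + v)/(1 + u'v/c²):
u = (0.640 + 0.320) / (1 + 0.640·0.320) = 0.9600/1.2048 = 0.7968
Converting back: u = 0.7968 × 3.00 × 10^8 m/s.

2.39 × 10^8 m/s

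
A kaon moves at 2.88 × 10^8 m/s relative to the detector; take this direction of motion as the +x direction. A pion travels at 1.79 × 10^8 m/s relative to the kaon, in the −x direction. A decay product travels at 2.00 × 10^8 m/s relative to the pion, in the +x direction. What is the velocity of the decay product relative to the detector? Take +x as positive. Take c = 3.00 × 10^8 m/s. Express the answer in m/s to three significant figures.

+2.90 × 10^8 m/s

Apply u = (u' + v)/(1 + u'v/c²) successively, working outward toward the detector.
(Dividing each given speed by c = 3.00 × 10^8 m/s to work in units of c.)
Start: velocity of the kaon relative to the detector = 0.9600c.
Compose with the pion (u' = -0.597 in the kaon frame): u_1 = (-0.597 + 0.960) / (1 + (-0.597)·0.960) = 0.3633/0.4272 = 0.8505.
Compose with the decay product (u' = 0.667 in the pion frame): u_2 = (0.667 + 0.850) / (1 + 0.667·0.850) = 1.5172/1.5670 = 0.9682.
So u = 0.9682 × 3.00 × 10^8 m/s.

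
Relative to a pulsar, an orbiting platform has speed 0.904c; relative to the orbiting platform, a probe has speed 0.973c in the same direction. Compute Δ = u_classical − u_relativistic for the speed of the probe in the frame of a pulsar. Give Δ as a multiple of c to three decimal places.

Galilean: u_cl = 0.973 + 0.904 = 1.8770.
Relativistic: u_rel = (0.973 + 0.904) / (1 + 0.973·0.904) = 1.8770/1.8796 = 0.9986.
Δ = 1.8770 − 0.9986 = 0.8784.
(The classical prediction exceeds c; the relativistic result does not.)

Δ = 0.878c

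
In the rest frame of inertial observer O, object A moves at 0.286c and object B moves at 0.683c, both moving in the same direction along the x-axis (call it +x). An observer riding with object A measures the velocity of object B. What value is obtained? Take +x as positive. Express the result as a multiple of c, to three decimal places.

+0.493c

β_A = 0.286, β_B = 0.683.
Transform to A's frame with the inverse velocity-addition law: u' = (u − v)/(1 − uv/c²), taking u = β_B and v = β_A.
u' = (0.683 − 0.286) / (1 − (0.286)(0.683)) = 0.3970/0.8047 = 0.4934.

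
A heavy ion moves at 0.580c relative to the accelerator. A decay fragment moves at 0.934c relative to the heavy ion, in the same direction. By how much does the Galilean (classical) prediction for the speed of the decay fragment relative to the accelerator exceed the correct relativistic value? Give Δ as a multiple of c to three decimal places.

Galilean: u_cl = 0.934 + 0.580 = 1.5140.
Relativistic: u_rel = (0.934 + 0.580) / (1 + 0.934·0.580) = 1.5140/1.5417 = 0.9820.
Δ = 1.5140 − 0.9820 = 0.5320.
(The classical prediction exceeds c; the relativistic result does not.)

Δ = 0.532c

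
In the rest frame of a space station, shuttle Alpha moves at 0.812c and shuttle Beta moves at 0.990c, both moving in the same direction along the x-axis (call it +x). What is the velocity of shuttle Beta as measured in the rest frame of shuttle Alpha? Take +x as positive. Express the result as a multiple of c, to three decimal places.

+0.908c

β_A = 0.812, β_B = 0.990.
Transform to A's frame with the inverse velocity-addition law: u' = (u − v)/(1 − uv/c²), taking u = β_B and v = β_A.
u' = (0.990 − 0.812) / (1 − (0.812)(0.990)) = 0.1780/0.1961 = 0.9076.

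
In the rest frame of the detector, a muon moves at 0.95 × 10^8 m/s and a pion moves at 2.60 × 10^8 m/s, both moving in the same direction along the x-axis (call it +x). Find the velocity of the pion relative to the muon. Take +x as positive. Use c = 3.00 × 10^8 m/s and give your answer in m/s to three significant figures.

β_A = 0.317, β_B = 0.867 (dividing each by c = 3.00 × 10^8 m/s).
Transform to A's frame with the inverse velocity-addition law: u' = (u − v)/(1 − uv/c²), taking u = β_B and v = β_A.
u' = (0.867 − 0.317) / (1 − (0.317)(0.867)) = 0.5500/0.7256 = 0.7580.
u' = 0.7580 × 3.00 × 10^8 m/s.

+2.27 × 10^8 m/s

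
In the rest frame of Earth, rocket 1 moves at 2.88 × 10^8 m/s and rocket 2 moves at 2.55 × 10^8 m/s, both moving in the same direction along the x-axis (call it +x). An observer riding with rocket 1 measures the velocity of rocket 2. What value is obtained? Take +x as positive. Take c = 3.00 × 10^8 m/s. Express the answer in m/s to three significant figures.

-1.79 × 10^8 m/s

β_A = 0.960, β_B = 0.850 (dividing each by c = 3.00 × 10^8 m/s).
Transform to A's frame with the inverse velocity-addition law: u' = (u − v)/(1 − uv/c²), taking u = β_B and v = β_A.
u' = (0.850 − 0.960) / (1 − (0.960)(0.850)) = -0.1100/0.1840 = -0.5978.
u' = -0.5978 × 3.00 × 10^8 m/s.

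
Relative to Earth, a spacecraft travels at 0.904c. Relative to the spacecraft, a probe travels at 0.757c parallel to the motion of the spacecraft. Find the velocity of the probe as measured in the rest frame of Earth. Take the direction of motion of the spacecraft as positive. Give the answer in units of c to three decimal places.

With v = 0.904 and u' = 0.757 (in units of c),
u = (u' + v)/(1 + u'v/c²):
u = (0.757 + 0.904) / (1 + 0.757·0.904) = 1.6610/1.6843 = 0.9861
(Galilean addition would give +1.661c, exceeding c.)

0.986c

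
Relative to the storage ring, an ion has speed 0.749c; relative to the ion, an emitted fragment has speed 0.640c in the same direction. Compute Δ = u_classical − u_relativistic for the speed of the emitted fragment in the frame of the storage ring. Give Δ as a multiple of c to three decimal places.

Δ = 0.450c

Galilean: u_cl = 0.640 + 0.749 = 1.3890.
Relativistic: u_rel = (0.640 + 0.749) / (1 + 0.640·0.749) = 1.3890/1.4794 = 0.9389.
Δ = 1.3890 − 0.9389 = 0.4501.
(The classical prediction exceeds c; the relativistic result does not.)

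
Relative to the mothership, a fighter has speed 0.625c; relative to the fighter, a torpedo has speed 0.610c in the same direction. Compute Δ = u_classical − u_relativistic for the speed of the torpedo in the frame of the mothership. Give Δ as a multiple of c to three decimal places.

Δ = 0.341c

Galilean: u_cl = 0.610 + 0.625 = 1.2350.
Relativistic: u_rel = (0.610 + 0.625) / (1 + 0.610·0.625) = 1.2350/1.3813 = 0.8941.
Δ = 1.2350 − 0.8941 = 0.3409.
(The classical prediction exceeds c; the relativistic result does not.)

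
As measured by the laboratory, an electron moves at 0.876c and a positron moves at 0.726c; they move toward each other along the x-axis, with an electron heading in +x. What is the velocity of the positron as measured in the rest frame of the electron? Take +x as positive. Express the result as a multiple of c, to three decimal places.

β_A = 0.876, β_B = -0.726.
Transform to A's frame with the inverse velocity-addition law: u' = (u − v)/(1 − uv/c²), taking u = β_B and v = β_A.
u' = (-0.726 − 0.876) / (1 − (0.876)(-0.726)) = -1.6020/1.6360 = -0.9792.

-0.979c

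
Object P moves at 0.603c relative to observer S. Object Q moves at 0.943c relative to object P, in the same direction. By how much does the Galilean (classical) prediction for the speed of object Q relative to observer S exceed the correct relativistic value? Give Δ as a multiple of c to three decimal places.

Galilean: u_cl = 0.943 + 0.603 = 1.5460.
Relativistic: u_rel = (0.943 + 0.603) / (1 + 0.943·0.603) = 1.5460/1.5686 = 0.9856.
Δ = 1.5460 − 0.9856 = 0.5604.
(The classical prediction exceeds c; the relativistic result does not.)

Δ = 0.560c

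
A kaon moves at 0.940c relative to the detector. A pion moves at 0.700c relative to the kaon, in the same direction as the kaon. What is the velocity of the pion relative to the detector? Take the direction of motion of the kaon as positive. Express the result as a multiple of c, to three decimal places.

0.989c

With v = 0.940 and u' = 0.700 (in units of c),
u = (u' + v)/(1 + u'v/c²):
u = (0.700 + 0.940) / (1 + 0.700·0.940) = 1.6400/1.6580 = 0.9891
(Galilean addition would give +1.640c, exceeding c.)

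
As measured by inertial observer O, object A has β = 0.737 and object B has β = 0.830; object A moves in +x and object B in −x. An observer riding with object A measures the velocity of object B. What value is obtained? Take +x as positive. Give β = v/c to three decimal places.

β_A = 0.737, β_B = -0.830.
Transform to A's frame with the inverse velocity-addition law: u' = (u − v)/(1 − uv/c²), taking u = β_B and v = β_A.
u' = (-0.830 − 0.737) / (1 − (0.737)(-0.830)) = -1.5670/1.6117 = -0.9723.

β = -0.972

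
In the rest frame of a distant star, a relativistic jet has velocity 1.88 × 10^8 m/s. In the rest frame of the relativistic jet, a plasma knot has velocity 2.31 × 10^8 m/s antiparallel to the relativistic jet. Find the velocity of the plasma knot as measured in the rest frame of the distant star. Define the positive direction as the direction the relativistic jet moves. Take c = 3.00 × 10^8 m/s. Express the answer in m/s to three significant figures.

In units of c (dividing by 3.00 × 10^8 m/s): v = 0.627, u' = -0.770.
u = (u' + v)/(1 + u'v/c²):
u = (-0.770 + 0.627) / (1 + (-0.770)·0.627) = -0.1433/0.5175 = -0.2770
(Galilean addition would give -0.143c.)
Converting back: u = -0.2770 × 3.00 × 10^8 m/s.

-8.31 × 10^7 m/s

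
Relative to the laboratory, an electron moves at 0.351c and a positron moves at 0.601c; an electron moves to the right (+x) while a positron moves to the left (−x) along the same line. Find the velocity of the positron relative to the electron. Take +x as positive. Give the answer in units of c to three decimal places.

-0.786c

β_A = 0.351, β_B = -0.601.
Transform to A's frame with the inverse velocity-addition law: u' = (u − v)/(1 − uv/c²), taking u = β_B and v = β_A.
u' = (-0.601 − 0.351) / (1 − (0.351)(-0.601)) = -0.9520/1.2110 = -0.7862.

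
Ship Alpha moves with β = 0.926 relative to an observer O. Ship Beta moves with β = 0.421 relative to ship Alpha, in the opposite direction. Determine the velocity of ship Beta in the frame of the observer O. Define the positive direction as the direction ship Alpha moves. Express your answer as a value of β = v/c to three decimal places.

With v = 0.926 and u' = -0.421 (in units of c),
u = (u' + v)/(1 + u'v/c²):
u = (-0.421 + 0.926) / (1 + (-0.421)·0.926) = 0.5050/0.6102 = 0.8277

β = +0.828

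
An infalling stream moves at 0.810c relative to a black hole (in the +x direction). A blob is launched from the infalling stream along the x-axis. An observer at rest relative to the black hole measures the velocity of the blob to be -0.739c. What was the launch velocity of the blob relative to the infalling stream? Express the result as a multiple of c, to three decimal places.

Invert the composition law: u' = (u − v)/(1 − uv/c²).
u' = (-0.739 − 0.810) / (1 − (-0.739)(0.810)) = -1.5490/1.5986 = -0.9690.

-0.969c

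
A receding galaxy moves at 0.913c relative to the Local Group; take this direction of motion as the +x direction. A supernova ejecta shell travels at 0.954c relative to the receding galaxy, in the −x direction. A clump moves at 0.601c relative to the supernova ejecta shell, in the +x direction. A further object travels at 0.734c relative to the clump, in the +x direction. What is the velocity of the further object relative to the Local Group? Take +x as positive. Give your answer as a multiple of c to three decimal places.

Apply u = (u' + v)/(1 + u'v/c²) successively, working outward toward the Local Group.
Start: velocity of the receding galaxy relative to the Local Group = 0.9130c.
Compose with the supernova ejecta shell (u' = -0.954 in the receding galaxy frame): u_1 = (-0.954 + 0.913) / (1 + (-0.954)·0.913) = -0.0410/0.1290 = -0.3178.
Compose with the clump (u' = 0.601 in the supernova ejecta shell frame): u_2 = (0.601 + (-0.318)) / (1 + 0.601·(-0.318)) = 0.2832/0.8090 = 0.3500.
Compose with the further object (u' = 0.734 in the clump frame): u_3 = (0.734 + 0.350) / (1 + 0.734·0.350) = 1.0840/1.2569 = 0.8624.

+0.862c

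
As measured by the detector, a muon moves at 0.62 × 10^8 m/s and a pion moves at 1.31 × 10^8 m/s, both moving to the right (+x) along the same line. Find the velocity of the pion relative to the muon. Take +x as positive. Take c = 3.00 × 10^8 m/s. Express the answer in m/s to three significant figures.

β_A = 0.207, β_B = 0.437 (dividing each by c = 3.00 × 10^8 m/s).
Transform to A's frame with the inverse velocity-addition law: u' = (u − v)/(1 − uv/c²), taking u = β_B and v = β_A.
u' = (0.437 − 0.207) / (1 − (0.207)(0.437)) = 0.2300/0.9098 = 0.2528.
u' = 0.2528 × 3.00 × 10^8 m/s.

+7.58 × 10^7 m/s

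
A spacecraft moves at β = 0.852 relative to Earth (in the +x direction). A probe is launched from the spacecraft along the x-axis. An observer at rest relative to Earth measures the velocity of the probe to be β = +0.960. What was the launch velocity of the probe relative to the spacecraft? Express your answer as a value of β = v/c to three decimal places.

Invert the composition law: u' = (u − v)/(1 − uv/c²).
u' = (0.960 − 0.852) / (1 − (0.960)(0.852)) = 0.1080/0.1821 = 0.5931.

β = +0.593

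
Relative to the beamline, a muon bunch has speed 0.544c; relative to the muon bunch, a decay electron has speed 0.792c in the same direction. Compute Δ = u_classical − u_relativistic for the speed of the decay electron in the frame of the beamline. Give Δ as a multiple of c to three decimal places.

Galilean: u_cl = 0.792 + 0.544 = 1.3360.
Relativistic: u_rel = (0.792 + 0.544) / (1 + 0.792·0.544) = 1.3360/1.4308 = 0.9337.
Δ = 1.3360 − 0.9337 = 0.4023.
(The classical prediction exceeds c; the relativistic result does not.)

Δ = 0.402c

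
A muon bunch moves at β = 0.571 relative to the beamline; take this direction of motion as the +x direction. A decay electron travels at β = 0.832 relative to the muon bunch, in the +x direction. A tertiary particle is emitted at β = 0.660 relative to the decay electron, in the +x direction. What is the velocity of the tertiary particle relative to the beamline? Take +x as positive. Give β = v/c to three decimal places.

β = 0.990

Apply u = (u' + v)/(1 + u'v/c²) successively, working outward toward the beamline.
Start: velocity of the muon bunch relative to the beamline = 0.5710c.
Compose with the decay electron (u' = 0.832 in the muon bunch frame): u_1 = (0.832 + 0.571) / (1 + 0.832·0.571) = 1.4030/1.4751 = 0.9511.
Compose with the tertiary particle (u' = 0.660 in the decay electron frame): u_2 = (0.660 + 0.951) / (1 + 0.660·0.951) = 1.6111/1.6278 = 0.9898.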